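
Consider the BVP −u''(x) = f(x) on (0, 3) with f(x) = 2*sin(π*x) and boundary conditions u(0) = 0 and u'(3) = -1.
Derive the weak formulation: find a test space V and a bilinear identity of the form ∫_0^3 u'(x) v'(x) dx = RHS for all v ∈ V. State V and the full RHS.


V = {v ∈ H^1(0, 3) : v(0) = 0} (test functions vanish at x = 0 where u is specified); weak form: ∫_0^3 u'v' dx = ∫_0^3 (2*sin(π*x)) v dx − v(3) for all v ∈ V.

Multiply both sides by a test function v and integrate from 0 to 3:
  ∫_0^3 −u''(x) v(x) dx = ∫_0^3 f(x) v(x) dx.
Integrate the LHS by parts once:
  ∫_0^3 −u'' v dx = −[u'(x) v(x)]_0^3 + ∫_0^3 u'(x) v'(x) dx.
Thus ∫_0^3 u'(x) v'(x) dx = ∫_0^3 f(x) v(x) dx + [u'(x) v(x)]_0^3.
Choose V so that boundary terms are either known or forced to vanish.
Mixed BC: u(0) = 0 (Dirichlet) and u'(3) = -1 (Neumann). Define V = {v ∈ H^1(0, 3) : v(0) = 0}. Then [u' v]_0^3 = u'(3)·v(3) − u'(0)·0 = − v(3).
Weak formulation: find u (satisfying any essential BC) such that ∫_0^3 u'(x) v'(x) dx = ∫_0^3 f v dx − v(3) for all v ∈ V (Dirichlet at 0 absorbed into V; Neumann datum at x = 3 contributes the boundary term).
Substituting f(x) = 2*sin(π*x), the right-hand side is ∫_0^3 (2*sin(π*x)) v dx − v(3).


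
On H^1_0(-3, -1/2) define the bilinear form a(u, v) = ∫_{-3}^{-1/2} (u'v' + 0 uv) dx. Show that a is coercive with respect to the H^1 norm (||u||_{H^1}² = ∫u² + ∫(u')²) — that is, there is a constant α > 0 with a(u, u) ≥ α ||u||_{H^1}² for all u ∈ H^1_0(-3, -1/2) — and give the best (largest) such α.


α = 4*π^2/(25 + 4*π^2)

Coercivity of a(·,·) on H^1_0(-3, -1/2) means a(u, u) ≥ α ||u||_{H^1}² for every u ∈ H^1_0.
The interval has length L = 5/2, and Poincaré/coercivity depend only on L. Here a(u, u) = ∫(u')² + (0)·∫u².
Here c = 0, so a(u,u) = ∫(u')² alone. The condition a(u,u) ≥ α||u||_{H^1}² reads (1−α)∫(u')² ≥ (α−c)∫u². Any admissible α is ≤ 1 (rapidly oscillating u have ∫u²/∫(u')² → 0), and α = 1 would force 0 ≥ (1−c)∫u², impossible since c < 1; so 1−α > 0. By the sharp Poincaré inequality on H^1_0 of an interval of length L, ∫(u')² ≥ (π/L)²∫u² with equality for the first sine mode sin(π(x−x₀)/L) (x₀ the left endpoint), so the inequality holds for all u iff (1−α)(π/L)² ≥ α − c, i.e. α ≤ ((π/L)² + c)/((π/L)² + 1) = (1 + c(L/π)²)/(1 + (L/π)²). (Direct route, valid since c ≤ 0: Poincaré gives c∫u² ≥ c(L/π)²∫(u')², so a(u,u) ≥ (1 + c(L/π)²)∫(u')², while ||u||_{H^1}² ≤ (1 + (L/π)²)∫(u')²; dividing yields the same α.) With (π/L)² = 4*π^2/25 and c = 0, the largest admissible constant is α = ((π/L)² + c)/((π/L)² + 1).
Simplifying, α = 4*π^2/(25 + 4*π^2).


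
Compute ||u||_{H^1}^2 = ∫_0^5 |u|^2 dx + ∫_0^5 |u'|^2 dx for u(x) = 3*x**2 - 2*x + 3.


||u||_{H^1}^2 = 17345/3

The H^1 norm (squared) on an interval (0, L) is
  ||u||_{H^1}^2 = ∫_0^L u(x)^2 dx + ∫_0^L u'(x)^2 dx.
Compute u'(x) = 6*x - 2.
Then u(x)^2 = 9*x**4 - 12*x**3 + 22*x**2 - 12*x + 9 and u'(x)^2 = 36*x**2 - 24*x + 4.
Integrate each monomial from 0 to 5 using ∫_0^5 c·x^n dx = c·5^(n+1)/(n+1):
  ∫_0^5 u(x)^2 dx = ∫_0^5 (9*x^4 - 12*x^3 + 22*x^2 - 12*x + 9) dx. Term by term:
    ∫_0^5 9*x^4 dx = 5625;  ∫_0^5 -12*x^3 dx = -1875;  ∫_0^5 22*x^2 dx = 2750/3;
    ∫_0^5 -12*x dx = -150;  ∫_0^5 9 dx = 45.
  Sum: 5625 − 1875 + 2750/3 − 150 + 45 = 13685/3.
  ∫_0^5 u'(x)^2 dx = ∫_0^5 (36*x^2 - 24*x + 4) dx. Term by term:
    ∫_0^5 36*x^2 dx = 1500;  ∫_0^5 -24*x dx = -300;  ∫_0^5 4 dx = 20.
  Sum: 1500 − 300 + 20 = 1220.
Adding: ||u||_{H^1}^2 = 13685/3 + 1220 = 17345/3.


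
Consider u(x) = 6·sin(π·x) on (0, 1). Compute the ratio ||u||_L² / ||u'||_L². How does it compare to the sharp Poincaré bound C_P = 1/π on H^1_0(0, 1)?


||u||_L² / ||u'||_L² = 1/π = C_P.

u(x) = 6·sin(π·x), so u'(x) = 6*π*cos(π*x).
Writing u(x) = A·sin(kπx/L) with A = 6 and k = 1, use ∫_0^L sin²(kπx/L) dx = L/2 and ∫_0^L cos²(kπx/L) dx = L/2.
u² = 36·sin²(π·x) and (u')² = 36*π^2·cos²(π·x), and each of sin², cos² integrates to L/2 = 1/2 over (0, 1).
∫_0^1 u² dx = 18, so ||u||_L² = 3*sqrt(2).
∫_0^1 (u')² dx = 18*π^2, so ||u'||_L² = 3*sqrt(2)*π.
Ratio ||u||_L² / ||u'||_L² = 1/π.
Sharp Poincaré constant on H^1_0(0, 1) is C_P = L/π = 1/π, achieved by sin(π·x).
This is the k = 1 eigenfunction (up to amplitude), so the ratio equals the sharp Poincaré constant exactly.


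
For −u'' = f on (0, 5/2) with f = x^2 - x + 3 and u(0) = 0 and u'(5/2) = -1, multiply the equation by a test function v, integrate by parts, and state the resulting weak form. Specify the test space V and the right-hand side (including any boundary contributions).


V = {v ∈ H^1(0, 5/2) : v(0) = 0} (test functions vanish at x = 0 where u is specified); weak form: ∫_0^5/2 u'v' dx = ∫_0^5/2 (x^2 - x + 3) v dx − v(5/2) for all v ∈ V.

Multiply both sides by a test function v and integrate from 0 to 5/2:
  ∫_0^5/2 −u''(x) v(x) dx = ∫_0^5/2 f(x) v(x) dx.
Integrate the LHS by parts once:
  ∫_0^5/2 −u'' v dx = −[u'(x) v(x)]_0^5/2 + ∫_0^5/2 u'(x) v'(x) dx.
Thus ∫_0^5/2 u'(x) v'(x) dx = ∫_0^5/2 f(x) v(x) dx + [u'(x) v(x)]_0^5/2.
Choose V so that boundary terms are either known or forced to vanish.
Mixed BC: u(0) = 0 (Dirichlet) and u'(5/2) = -1 (Neumann). Define V = {v ∈ H^1(0, 5/2) : v(0) = 0}. Then [u' v]_0^5/2 = u'(5/2)·v(5/2) − u'(0)·0 = − v(5/2).
Weak formulation: find u (satisfying any essential BC) such that ∫_0^5/2 u'(x) v'(x) dx = ∫_0^5/2 f v dx − v(5/2) for all v ∈ V (Dirichlet at 0 absorbed into V; Neumann datum at x = 5/2 contributes the boundary term).
Substituting f(x) = x^2 - x + 3, the right-hand side is ∫_0^5/2 (x^2 - x + 3) v dx − v(5/2).


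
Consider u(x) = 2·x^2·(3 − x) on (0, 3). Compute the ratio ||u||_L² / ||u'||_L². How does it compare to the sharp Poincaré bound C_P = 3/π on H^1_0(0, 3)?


||u||_L² / ||u'||_L² = 3*sqrt(14)/14 < C_P = 3/π.

u(x) = 2·x^2·(3 − x), so u'(x) = 6*x*(2 - x).
u(x) = 2·x^2·(3 − x) vanishes at x = 0 and x = 3, so u ∈ H^1_0(0, 3). Differentiate via the product rule and integrate the resulting polynomials term by term.
  ∫_0^3 u² dx = ∫_0^3 (4*x^6 - 24*x^5 + 36*x^4) dx. Term by term:
    ∫_0^3 4*x^6 dx = 8748/7;  ∫_0^3 -24*x^5 dx = -2916;  ∫_0^3 36*x^4 dx = 8748/5.
  Sum: 8748/7 − 2916 + 8748/5 = 2916/35.
  ∫_0^3 (u')² dx = ∫_0^3 (36*x^4 - 144*x^3 + 144*x^2) dx. Term by term:
    ∫_0^3 36*x^4 dx = 8748/5;  ∫_0^3 -144*x^3 dx = -2916;  ∫_0^3 144*x^2 dx = 1296.
  Sum: 8748/5 − 2916 + 1296 = 648/5.
∫_0^3 u² dx = 2916/35, so ||u||_L² = 54*sqrt(35)/35.
∫_0^3 (u')² dx = 648/5, so ||u'||_L² = 18*sqrt(10)/5.
Ratio ||u||_L² / ||u'||_L² = 3*sqrt(14)/14.
Sharp Poincaré constant on H^1_0(0, 3) is C_P = L/π = 3/π, achieved by sin(π/3·x).
A polynomial bump cannot attain the sharp Poincaré constant (only the first sine eigenfunction does), so the ratio is strictly less than C_P, consistent with ||u||_L² ≤ C_P ||u'||_L².


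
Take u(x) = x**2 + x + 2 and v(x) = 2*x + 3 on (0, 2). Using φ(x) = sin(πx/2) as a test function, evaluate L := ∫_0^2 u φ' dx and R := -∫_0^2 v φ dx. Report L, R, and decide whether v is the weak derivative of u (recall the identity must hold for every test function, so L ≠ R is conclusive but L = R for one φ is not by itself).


LHS = -12/π, RHS = -20/π. No, v is not the weak derivative of u.

u(x) = x**2 + x + 2, classical derivative u'(x) = 2*x + 1.
φ(x) = sin(πx/2), so φ'(x) = π*cos(π*x/2)/2.
Note φ(0) = φ(2) = 0, so the boundary term u·φ vanishes.
LHS = ∫_0^2 u(x) φ'(x) dx = ∫_0^2 (π*x^2*cos(π*x/2)/2 + π*x*cos(π*x/2)/2 + π*cos(π*x/2)) dx. Term by term:
  ∫_0^2 π*cos(π*x/2) dx = 0;  ∫_0^2 π*x*cos(π*x/2)/2 dx = -4/π;  ∫_0^2 π*x^2*cos(π*x/2)/2 dx = -8/π.
Sum: 0 − 4/π − 8/π = -12/π.
So LHS = -12/π.
∫_0^2 v(x) φ(x) dx = ∫_0^2 (2*x*sin(π*x/2) + 3*sin(π*x/2)) dx. Term by term:
  ∫_0^2 3*sin(π*x/2) dx = 12/π;  ∫_0^2 2*x*sin(π*x/2) dx = 8/π.
Sum: 12/π + 8/π = 20/π.
So RHS = -∫_0^2 v(x) φ(x) dx = -20/π.
LHS − RHS = 8/π ≠ 0, so the identity fails.
(For a valid weak derivative the identity must hold for EVERY test function, in particular this one. The failure shows v is NOT the weak derivative of u.)
Correct weak derivative would be u'(x) = 2*x + 1.


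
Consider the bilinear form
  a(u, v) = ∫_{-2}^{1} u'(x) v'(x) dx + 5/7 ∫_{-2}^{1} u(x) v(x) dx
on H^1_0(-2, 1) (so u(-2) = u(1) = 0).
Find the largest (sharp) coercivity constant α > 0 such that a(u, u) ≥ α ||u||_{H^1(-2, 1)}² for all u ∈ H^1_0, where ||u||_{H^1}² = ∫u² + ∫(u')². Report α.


α = (45/7 + π^2)/(9 + π^2)

Coercivity of a(·,·) on H^1_0(-2, 1) means a(u, u) ≥ α ||u||_{H^1}² for every u ∈ H^1_0.
The interval has length L = 3, and Poincaré/coercivity depend only on L. Here a(u, u) = ∫(u')² + (5/7)·∫u².
Here 0 < c = 5/7 < 1. The condition a(u,u) ≥ α||u||_{H^1}² reads (1−α)∫(u')² ≥ (α−c)∫u². Any admissible α is ≤ 1 (rapidly oscillating u have ∫u²/∫(u')² → 0), and α = 1 would force 0 ≥ (1−c)∫u², impossible since c < 1; so 1−α > 0. By the sharp Poincaré inequality on H^1_0 of an interval of length L, ∫(u')² ≥ (π/L)²∫u² with equality for the first sine mode sin(π(x−x₀)/L) (x₀ the left endpoint), so the inequality holds for all u iff (1−α)(π/L)² ≥ α − c, i.e. α ≤ ((π/L)² + c)/((π/L)² + 1) = (1 + c(L/π)²)/(1 + (L/π)²). With (π/L)² = π^2/9 and c = 5/7, the largest admissible constant is α = ((π/L)² + c)/((π/L)² + 1).
Simplifying, α = (45/7 + π^2)/(9 + π^2).


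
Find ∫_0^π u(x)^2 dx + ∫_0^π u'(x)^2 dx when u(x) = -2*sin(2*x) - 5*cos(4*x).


||u||_{H^1(0,π)}^2 = 445*π/2

u'(x) = 20*sin(4*x) - 4*cos(2*x).
Expand u² and (u')² and integrate term by term on (0, π), using: for integers n ≥ 1, ∫_0^π sin²(nx) dx = ∫_0^π cos²(nx) dx = π/2; for n ≠ n', ∫_0^π sin(nx)sin(n'x) dx = ∫_0^π cos(nx)cos(n'x) dx = 0; and by product-to-sum, ∫_0^π sin(nx)cos(n'x) dx = ½∫_0^π [sin((n+n')x) + sin((n−n')x)] dx, which is 0 when n+n' is even and 2n/(n²−n'²) when n+n' is odd (it need not vanish on (0, π)).
  u² squared terms: (-5)²·∫cos(4x)² dx = 25·π/2 = 25*π/2;  (-2)²·∫sin(2x)² dx = 4·π/2 = 2*π.
  u² cross terms: 2·(-5)·(-2)·∫cos(4x)·sin(2x) dx = 20·(0) = 0.
  So ∫_0^π u² dx = 25*π/2 + 2*π + 0 = 29*π/2.
  (u')² squared terms: (-4)²·∫cos(2x)² dx = 16·π/2 = 8*π;  (20)²·∫sin(4x)² dx = 400·π/2 = 200*π.
  (u')² cross terms: 2·(-4)·(20)·∫cos(2x)·sin(4x) dx = -160·(0) = 0.
  So ∫_0^π (u')² dx = 8*π + 200*π + 0 = 208*π.
||u||_{H^1}^2 = (29*π/2) + (208*π) = 445*π/2.


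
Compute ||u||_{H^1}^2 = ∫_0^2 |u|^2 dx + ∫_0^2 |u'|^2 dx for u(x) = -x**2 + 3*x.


||u||_{H^1}^2 = 166/15

The H^1 norm (squared) on an interval (0, L) is
  ||u||_{H^1}^2 = ∫_0^L u(x)^2 dx + ∫_0^L u'(x)^2 dx.
Compute u'(x) = 3 - 2*x.
Then u(x)^2 = x**4 - 6*x**3 + 9*x**2 and u'(x)^2 = 4*x**2 - 12*x + 9.
Integrate each monomial from 0 to 2 using ∫_0^2 c·x^n dx = c·2^(n+1)/(n+1):
  ∫_0^2 u(x)^2 dx = ∫_0^2 (x^4 - 6*x^3 + 9*x^2) dx. Term by term:
    ∫_0^2 x^4 dx = 32/5;  ∫_0^2 -6*x^3 dx = -24;  ∫_0^2 9*x^2 dx = 24.
  Sum: 32/5 − 24 + 24 = 32/5.
  ∫_0^2 u'(x)^2 dx = ∫_0^2 (4*x^2 - 12*x + 9) dx. Term by term:
    ∫_0^2 4*x^2 dx = 32/3;  ∫_0^2 -12*x dx = -24;  ∫_0^2 9 dx = 18.
  Sum: 32/3 − 24 + 18 = 14/3.
Adding: ||u||_{H^1}^2 = 32/5 + 14/3 = 166/15.


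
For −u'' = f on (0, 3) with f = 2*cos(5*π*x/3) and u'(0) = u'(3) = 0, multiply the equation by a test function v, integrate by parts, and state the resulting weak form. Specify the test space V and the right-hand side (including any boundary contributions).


V = H^1(0, 3) (no boundary constraint on v; u is determined up to an additive constant); weak form: ∫_0^3 u'v' dx = ∫_0^3 (2*cos(5*π*x/3)) v dx for all v ∈ V.

Multiply both sides by a test function v and integrate from 0 to 3:
  ∫_0^3 −u''(x) v(x) dx = ∫_0^3 f(x) v(x) dx.
Integrate the LHS by parts once:
  ∫_0^3 −u'' v dx = −[u'(x) v(x)]_0^3 + ∫_0^3 u'(x) v'(x) dx.
Thus ∫_0^3 u'(x) v'(x) dx = ∫_0^3 f(x) v(x) dx + [u'(x) v(x)]_0^3.
Choose V so that boundary terms are either known or forced to vanish.
u has homogeneous Neumann: u'(0) = u'(3) = 0. So [u' v]_0^3 = 0·v(3) − 0·v(0) = 0 for any v; take V = H^1(0, 3).
Weak formulation: find u (satisfying any essential BC) such that ∫_0^3 u'(x) v'(x) dx = ∫_0^3 f v dx for all v ∈ V (homogeneous Neumann, so boundary terms vanish).
Substituting f(x) = 2*cos(5*π*x/3), the right-hand side is ∫_0^3 (2*cos(5*π*x/3)) v dx.
Compatibility check (pure Neumann): taking v ≡ 1 ∈ V gives 0 = ∫_0^3 f dx + (0) − (0), i.e. ∫_0^3 f dx must equal u'(0) − u'(3) = 0. Indeed ∫_0^3 (2*cos(5*π*x/3)) dx = 0, so the data are compatible. The solution is then unique only up to an additive constant (fix it e.g. by requiring ∫_0^3 u dx = 0).


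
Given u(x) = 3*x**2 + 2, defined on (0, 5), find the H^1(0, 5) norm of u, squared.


||u||_{H^1}^2 = 7645

The H^1 norm (squared) on an interval (0, L) is
  ||u||_{H^1}^2 = ∫_0^L u(x)^2 dx + ∫_0^L u'(x)^2 dx.
Compute u'(x) = 6*x.
Then u(x)^2 = 9*x**4 + 12*x**2 + 4 and u'(x)^2 = 36*x**2.
Integrate each monomial from 0 to 5 using ∫_0^5 c·x^n dx = c·5^(n+1)/(n+1):
  ∫_0^5 u(x)^2 dx = ∫_0^5 (9*x^4 + 12*x^2 + 4) dx. Term by term:
    ∫_0^5 9*x^4 dx = 5625;  ∫_0^5 12*x^2 dx = 500;  ∫_0^5 4 dx = 20.
  Sum: 5625 + 500 + 20 = 6145.
  ∫_0^5 u'(x)^2 dx = ∫_0^5 (36*x^2) dx. Term by term:
    ∫_0^5 36*x^2 dx = 1500.
Adding: ||u||_{H^1}^2 = 6145 + 1500 = 7645.


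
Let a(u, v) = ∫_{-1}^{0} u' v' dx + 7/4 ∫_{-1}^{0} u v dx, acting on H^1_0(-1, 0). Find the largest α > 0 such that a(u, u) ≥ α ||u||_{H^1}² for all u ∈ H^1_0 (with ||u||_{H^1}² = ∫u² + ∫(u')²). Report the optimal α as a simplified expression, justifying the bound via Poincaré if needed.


α = 1

Coercivity of a(·,·) on H^1_0(-1, 0) means a(u, u) ≥ α ||u||_{H^1}² for every u ∈ H^1_0.
The interval has length L = 1, and Poincaré/coercivity depend only on L. Here a(u, u) = ∫(u')² + (7/4)·∫u².
Here c = 7/4 ≥ 1, so a(u,u) = ∫(u')² + c∫u² ≥ ∫(u')² + ∫u² = ||u||_{H^1}², i.e. α = 1 works. No larger α is possible: a(u,u) ≥ α||u||_{H^1}² means (1−α)∫(u')² ≥ (α−c)∫u², and for the modes u_n = sin(nπ(x−x₀)/L) (x₀ the left endpoint) one has ∫u_n²/∫(u_n')² = (L/(nπ))² → 0, so a(u_n,u_n)/||u_n||_{H^1}² → 1. Hence the optimal constant is α = 1.
Therefore α = 1.


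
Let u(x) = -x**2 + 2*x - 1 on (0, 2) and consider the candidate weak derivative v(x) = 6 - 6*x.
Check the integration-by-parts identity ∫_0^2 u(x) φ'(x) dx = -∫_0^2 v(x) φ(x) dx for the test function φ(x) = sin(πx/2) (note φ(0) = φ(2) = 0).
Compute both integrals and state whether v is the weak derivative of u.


LHS = 0, RHS = 0. No, v is not the weak derivative of u.

u(x) = -x**2 + 2*x - 1, classical derivative u'(x) = 2 - 2*x.
φ(x) = sin(πx/2), so φ'(x) = π*cos(π*x/2)/2.
Note φ(0) = φ(2) = 0, so the boundary term u·φ vanishes.
LHS = ∫_0^2 u(x) φ'(x) dx = ∫_0^2 (-π*x^2*cos(π*x/2)/2 + π*x*cos(π*x/2) - π*cos(π*x/2)/2) dx. Term by term:
  ∫_0^2 -π*cos(π*x/2)/2 dx = 0;  ∫_0^2 π*x*cos(π*x/2) dx = -8/π;  ∫_0^2 -π*x^2*cos(π*x/2)/2 dx = 8/π.
Sum: 0 − 8/π + 8/π = 0.
So LHS = 0.
∫_0^2 v(x) φ(x) dx = ∫_0^2 (-6*x*sin(π*x/2) + 6*sin(π*x/2)) dx. Term by term:
  ∫_0^2 6*sin(π*x/2) dx = 24/π;  ∫_0^2 -6*x*sin(π*x/2) dx = -24/π.
Sum: 24/π − 24/π = 0.
So RHS = -∫_0^2 v(x) φ(x) dx = 0.
LHS = RHS, so the identity holds for this particular φ. But this is necessary, not sufficient: a weak derivative must satisfy the identity for EVERY test function in C_c^∞(0, 2).
Here u is smooth, so its weak derivative equals its classical derivative u'(x) = 2 - 2*x. Since v(x) = 6 - 6*x ≠ u'(x), v is NOT the weak derivative of u — the agreement for this single φ is a coincidence (the difference v − u' happens to be L²-orthogonal to this φ).


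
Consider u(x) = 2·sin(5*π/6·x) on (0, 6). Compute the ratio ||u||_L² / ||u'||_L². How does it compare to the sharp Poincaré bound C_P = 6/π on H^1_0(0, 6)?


||u||_L² / ||u'||_L² = 6/(5*π) < C_P = 6/π.

u(x) = 2·sin(5*π/6·x), so u'(x) = 5*π*cos(5*π*x/6)/3.
Writing u(x) = A·sin(kπx/L) with A = 2 and k = 5, use ∫_0^L sin²(kπx/L) dx = L/2 and ∫_0^L cos²(kπx/L) dx = L/2.
u² = 4·sin²(5*π/6·x) and (u')² = 25*π^2/9·cos²(5*π/6·x), and each of sin², cos² integrates to L/2 = 3 over (0, 6).
∫_0^6 u² dx = 12, so ||u||_L² = 2*sqrt(3).
∫_0^6 (u')² dx = 25*π^2/3, so ||u'||_L² = 5*sqrt(3)*π/3.
Ratio ||u||_L² / ||u'||_L² = 6/(5*π).
Sharp Poincaré constant on H^1_0(0, 6) is C_P = L/π = 6/π, achieved by sin(π/6·x).
This is the k = 5 harmonic; the ratio L/(kπ) is strictly less than C_P = L/π, consistent with the sharp inequality ||u||_L² ≤ C_P ||u'||_L².


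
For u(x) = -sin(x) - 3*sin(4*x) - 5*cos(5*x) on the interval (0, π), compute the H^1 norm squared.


||u||_{H^1(0,π)}^2 = -2080/3 + 805*π/2

u'(x) = 25*sin(5*x) - cos(x) - 12*cos(4*x).
Expand u² and (u')² and integrate term by term on (0, π), using: for integers n ≥ 1, ∫_0^π sin²(nx) dx = ∫_0^π cos²(nx) dx = π/2; for n ≠ n', ∫_0^π sin(nx)sin(n'x) dx = ∫_0^π cos(nx)cos(n'x) dx = 0; and by product-to-sum, ∫_0^π sin(nx)cos(n'x) dx = ½∫_0^π [sin((n+n')x) + sin((n−n')x)] dx, which is 0 when n+n' is even and 2n/(n²−n'²) when n+n' is odd (it need not vanish on (0, π)).
  u² squared terms: (-1)²·∫sin(x)² dx = 1·π/2 = π/2;  (-5)²·∫cos(5x)² dx = 25·π/2 = 25*π/2;  (-3)²·∫sin(4x)² dx = 9·π/2 = 9*π/2.
  u² cross terms: 2·(-1)·(-5)·∫sin(x)·cos(5x) dx = 10·(0) = 0;  2·(-1)·(-3)·∫sin(x)·sin(4x) dx = 6·(0) = 0;  2·(-5)·(-3)·∫cos(5x)·sin(4x) dx = 30·(-8/9) = -80/3.
  So ∫_0^π u² dx = π/2 + 25*π/2 + 9*π/2 + 0 + 0 − 80/3 = -80/3 + 35*π/2.
  (u')² squared terms: (-1)²·∫cos(x)² dx = 1·π/2 = π/2;  (-12)²·∫cos(4x)² dx = 144·π/2 = 72*π;  (25)²·∫sin(5x)² dx = 625·π/2 = 625*π/2.
  (u')² cross terms: 2·(-1)·(-12)·∫cos(x)·cos(4x) dx = 24·(0) = 0;  2·(-1)·(25)·∫cos(x)·sin(5x) dx = -50·(0) = 0;  2·(-12)·(25)·∫cos(4x)·sin(5x) dx = -600·(10/9) = -2000/3.
  So ∫_0^π (u')² dx = π/2 + 72*π + 625*π/2 + 0 + 0 − 2000/3 = -2000/3 + 385*π.
||u||_{H^1}^2 = (-80/3 + 35*π/2) + (-2000/3 + 385*π) = -2080/3 + 805*π/2.


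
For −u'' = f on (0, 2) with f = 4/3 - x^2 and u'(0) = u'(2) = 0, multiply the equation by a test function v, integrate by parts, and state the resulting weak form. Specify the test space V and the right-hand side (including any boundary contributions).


V = H^1(0, 2) (no boundary constraint on v; u is determined up to an additive constant); weak form: ∫_0^2 u'v' dx = ∫_0^2 (4/3 - x^2) v dx for all v ∈ V.

Multiply both sides by a test function v and integrate from 0 to 2:
  ∫_0^2 −u''(x) v(x) dx = ∫_0^2 f(x) v(x) dx.
Integrate the LHS by parts once:
  ∫_0^2 −u'' v dx = −[u'(x) v(x)]_0^2 + ∫_0^2 u'(x) v'(x) dx.
Thus ∫_0^2 u'(x) v'(x) dx = ∫_0^2 f(x) v(x) dx + [u'(x) v(x)]_0^2.
Choose V so that boundary terms are either known or forced to vanish.
u has homogeneous Neumann: u'(0) = u'(2) = 0. So [u' v]_0^2 = 0·v(2) − 0·v(0) = 0 for any v; take V = H^1(0, 2).
Weak formulation: find u (satisfying any essential BC) such that ∫_0^2 u'(x) v'(x) dx = ∫_0^2 f v dx for all v ∈ V (homogeneous Neumann, so boundary terms vanish).
Substituting f(x) = 4/3 - x^2, the right-hand side is ∫_0^2 (4/3 - x^2) v dx.
Compatibility check (pure Neumann): taking v ≡ 1 ∈ V gives 0 = ∫_0^2 f dx + (0) − (0), i.e. ∫_0^2 f dx must equal u'(0) − u'(2) = 0. Indeed ∫_0^2 (4/3 - x^2) dx = 0, so the data are compatible. The solution is then unique only up to an additive constant (fix it e.g. by requiring ∫_0^2 u dx = 0).


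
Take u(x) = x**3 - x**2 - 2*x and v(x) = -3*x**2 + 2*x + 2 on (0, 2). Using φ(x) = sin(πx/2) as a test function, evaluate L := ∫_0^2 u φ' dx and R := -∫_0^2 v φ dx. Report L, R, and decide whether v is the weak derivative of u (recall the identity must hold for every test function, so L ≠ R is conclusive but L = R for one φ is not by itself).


LHS = -8/π + 96/π^3, RHS = -96/π^3 + 8/π. No, v is not the weak derivative of u.

u(x) = x**3 - x**2 - 2*x, classical derivative u'(x) = 3*x**2 - 2*x - 2.
φ(x) = sin(πx/2), so φ'(x) = π*cos(π*x/2)/2.
Note φ(0) = φ(2) = 0, so the boundary term u·φ vanishes.
LHS = ∫_0^2 u(x) φ'(x) dx = ∫_0^2 (π*x^3*cos(π*x/2)/2 - π*x^2*cos(π*x/2)/2 - π*x*cos(π*x/2)) dx. Term by term:
  ∫_0^2 π*x^3*cos(π*x/2)/2 dx = -24/π + 96/π^3;  ∫_0^2 -π*x*cos(π*x/2) dx = 8/π;  ∫_0^2 -π*x^2*cos(π*x/2)/2 dx = 8/π.
Sum: -24/π + 96/π^3 + 8/π + 8/π = -8/π + 96/π^3.
So LHS = -8/π + 96/π^3.
∫_0^2 v(x) φ(x) dx = ∫_0^2 (-3*x^2*sin(π*x/2) + 2*x*sin(π*x/2) + 2*sin(π*x/2)) dx. Term by term:
  ∫_0^2 2*sin(π*x/2) dx = 8/π;  ∫_0^2 -3*x^2*sin(π*x/2) dx = -24/π + 96/π^3;  ∫_0^2 2*x*sin(π*x/2) dx = 8/π.
Sum: 8/π + -24/π + 96/π^3 + 8/π = -8/π + 96/π^3.
So RHS = -∫_0^2 v(x) φ(x) dx = -96/π^3 + 8/π.
LHS − RHS = -16/π + 192/π^3 ≠ 0, so the identity fails.
(For a valid weak derivative the identity must hold for EVERY test function, in particular this one. The failure shows v is NOT the weak derivative of u.)
Correct weak derivative would be u'(x) = 3*x**2 - 2*x - 2.


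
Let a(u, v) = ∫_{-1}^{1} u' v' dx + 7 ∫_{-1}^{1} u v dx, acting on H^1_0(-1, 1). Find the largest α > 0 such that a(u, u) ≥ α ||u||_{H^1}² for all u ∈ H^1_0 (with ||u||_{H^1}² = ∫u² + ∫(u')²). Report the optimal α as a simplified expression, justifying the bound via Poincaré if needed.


α = 1

Coercivity of a(·,·) on H^1_0(-1, 1) means a(u, u) ≥ α ||u||_{H^1}² for every u ∈ H^1_0.
The interval has length L = 2, and Poincaré/coercivity depend only on L. Here a(u, u) = ∫(u')² + (7)·∫u².
Here c = 7 ≥ 1, so a(u,u) = ∫(u')² + c∫u² ≥ ∫(u')² + ∫u² = ||u||_{H^1}², i.e. α = 1 works. No larger α is possible: a(u,u) ≥ α||u||_{H^1}² means (1−α)∫(u')² ≥ (α−c)∫u², and for the modes u_n = sin(nπ(x−x₀)/L) (x₀ the left endpoint) one has ∫u_n²/∫(u_n')² = (L/(nπ))² → 0, so a(u_n,u_n)/||u_n||_{H^1}² → 1. Hence the optimal constant is α = 1.
Therefore α = 1.


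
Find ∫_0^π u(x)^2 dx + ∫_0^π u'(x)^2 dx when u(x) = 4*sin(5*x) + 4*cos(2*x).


||u||_{H^1(0,π)}^2 = 1600/21 + 248*π

u'(x) = -8*sin(2*x) + 20*cos(5*x).
Expand u² and (u')² and integrate term by term on (0, π), using: for integers n ≥ 1, ∫_0^π sin²(nx) dx = ∫_0^π cos²(nx) dx = π/2; for n ≠ n', ∫_0^π sin(nx)sin(n'x) dx = ∫_0^π cos(nx)cos(n'x) dx = 0; and by product-to-sum, ∫_0^π sin(nx)cos(n'x) dx = ½∫_0^π [sin((n+n')x) + sin((n−n')x)] dx, which is 0 when n+n' is even and 2n/(n²−n'²) when n+n' is odd (it need not vanish on (0, π)).
  u² squared terms: (4)²·∫cos(2x)² dx = 16·π/2 = 8*π;  (4)²·∫sin(5x)² dx = 16·π/2 = 8*π.
  u² cross terms: 2·(4)·(4)·∫cos(2x)·sin(5x) dx = 32·(10/21) = 320/21.
  So ∫_0^π u² dx = 8*π + 8*π + 320/21 = 320/21 + 16*π.
  (u')² squared terms: (-8)²·∫sin(2x)² dx = 64·π/2 = 32*π;  (20)²·∫cos(5x)² dx = 400·π/2 = 200*π.
  (u')² cross terms: 2·(-8)·(20)·∫sin(2x)·cos(5x) dx = -320·(-4/21) = 1280/21.
  So ∫_0^π (u')² dx = 32*π + 200*π + 1280/21 = 1280/21 + 232*π.
||u||_{H^1}^2 = (320/21 + 16*π) + (1280/21 + 232*π) = 1600/21 + 248*π.


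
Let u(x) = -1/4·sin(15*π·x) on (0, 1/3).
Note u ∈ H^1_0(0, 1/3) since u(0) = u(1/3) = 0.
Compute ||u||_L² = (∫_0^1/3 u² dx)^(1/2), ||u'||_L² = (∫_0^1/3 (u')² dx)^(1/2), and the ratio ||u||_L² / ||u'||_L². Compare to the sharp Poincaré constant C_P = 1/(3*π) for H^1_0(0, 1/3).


||u||_L² / ||u'||_L² = 1/(15*π) < C_P = 1/(3*π).

u(x) = -1/4·sin(15*π·x), so u'(x) = -15*π*cos(15*π*x)/4.
Writing u(x) = A·sin(kπx/L) with A = -1/4 and k = 5, use ∫_0^L sin²(kπx/L) dx = L/2 and ∫_0^L cos²(kπx/L) dx = L/2.
u² = 1/16·sin²(15*π·x) and (u')² = 225*π^2/16·cos²(15*π·x), and each of sin², cos² integrates to L/2 = 1/6 over (0, 1/3).
∫_0^1/3 u² dx = 1/96, so ||u||_L² = sqrt(6)/24.
∫_0^1/3 (u')² dx = 75*π^2/32, so ||u'||_L² = 5*sqrt(6)*π/8.
Ratio ||u||_L² / ||u'||_L² = 1/(15*π).
Sharp Poincaré constant on H^1_0(0, 1/3) is C_P = L/π = 1/(3*π), achieved by sin(3*π·x).
This is the k = 5 harmonic; the ratio L/(kπ) is strictly less than C_P = L/π, consistent with the sharp inequality ||u||_L² ≤ C_P ||u'||_L².


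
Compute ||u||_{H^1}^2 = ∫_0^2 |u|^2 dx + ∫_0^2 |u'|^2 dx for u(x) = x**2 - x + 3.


||u||_{H^1}^2 = 416/15

The H^1 norm (squared) on an interval (0, L) is
  ||u||_{H^1}^2 = ∫_0^L u(x)^2 dx + ∫_0^L u'(x)^2 dx.
Compute u'(x) = 2*x - 1.
Then u(x)^2 = x**4 - 2*x**3 + 7*x**2 - 6*x + 9 and u'(x)^2 = 4*x**2 - 4*x + 1.
Integrate each monomial from 0 to 2 using ∫_0^2 c·x^n dx = c·2^(n+1)/(n+1):
  ∫_0^2 u(x)^2 dx = ∫_0^2 (x^4 - 2*x^3 + 7*x^2 - 6*x + 9) dx. Term by term:
    ∫_0^2 x^4 dx = 32/5;  ∫_0^2 -2*x^3 dx = -8;  ∫_0^2 7*x^2 dx = 56/3;
    ∫_0^2 -6*x dx = -12;  ∫_0^2 9 dx = 18.
  Sum: 32/5 − 8 + 56/3 − 12 + 18 = 346/15.
  ∫_0^2 u'(x)^2 dx = ∫_0^2 (4*x^2 - 4*x + 1) dx. Term by term:
    ∫_0^2 4*x^2 dx = 32/3;  ∫_0^2 -4*x dx = -8;  ∫_0^2 1 dx = 2.
  Sum: 32/3 − 8 + 2 = 14/3.
Adding: ||u||_{H^1}^2 = 346/15 + 14/3 = 416/15.


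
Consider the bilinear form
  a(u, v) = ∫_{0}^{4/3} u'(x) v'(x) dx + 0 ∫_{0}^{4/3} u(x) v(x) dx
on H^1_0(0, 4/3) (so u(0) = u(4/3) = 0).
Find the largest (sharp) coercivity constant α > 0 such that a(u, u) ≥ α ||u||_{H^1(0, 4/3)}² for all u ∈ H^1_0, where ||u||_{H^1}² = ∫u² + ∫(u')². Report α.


α = 9*π^2/(16 + 9*π^2)

Coercivity of a(·,·) on H^1_0(0, 4/3) means a(u, u) ≥ α ||u||_{H^1}² for every u ∈ H^1_0.
The interval has length L = 4/3, and Poincaré/coercivity depend only on L. Here a(u, u) = ∫(u')² + (0)·∫u².
Here c = 0, so a(u,u) = ∫(u')² alone. The condition a(u,u) ≥ α||u||_{H^1}² reads (1−α)∫(u')² ≥ (α−c)∫u². Any admissible α is ≤ 1 (rapidly oscillating u have ∫u²/∫(u')² → 0), and α = 1 would force 0 ≥ (1−c)∫u², impossible since c < 1; so 1−α > 0. By the sharp Poincaré inequality on H^1_0 of an interval of length L, ∫(u')² ≥ (π/L)²∫u² with equality for the first sine mode sin(π(x−x₀)/L) (x₀ the left endpoint), so the inequality holds for all u iff (1−α)(π/L)² ≥ α − c, i.e. α ≤ ((π/L)² + c)/((π/L)² + 1) = (1 + c(L/π)²)/(1 + (L/π)²). (Direct route, valid since c ≤ 0: Poincaré gives c∫u² ≥ c(L/π)²∫(u')², so a(u,u) ≥ (1 + c(L/π)²)∫(u')², while ||u||_{H^1}² ≤ (1 + (L/π)²)∫(u')²; dividing yields the same α.) With (π/L)² = 9*π^2/16 and c = 0, the largest admissible constant is α = ((π/L)² + c)/((π/L)² + 1).
Simplifying, α = 9*π^2/(16 + 9*π^2).


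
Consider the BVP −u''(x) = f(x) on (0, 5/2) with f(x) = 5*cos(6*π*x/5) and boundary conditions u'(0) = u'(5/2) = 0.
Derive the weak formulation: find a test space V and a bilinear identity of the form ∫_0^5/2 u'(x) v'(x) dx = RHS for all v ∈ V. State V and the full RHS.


V = H^1(0, 5/2) (no boundary constraint on v; u is determined up to an additive constant); weak form: ∫_0^5/2 u'v' dx = ∫_0^5/2 (5*cos(6*π*x/5)) v dx for all v ∈ V.

Multiply both sides by a test function v and integrate from 0 to 5/2:
  ∫_0^5/2 −u''(x) v(x) dx = ∫_0^5/2 f(x) v(x) dx.
Integrate the LHS by parts once:
  ∫_0^5/2 −u'' v dx = −[u'(x) v(x)]_0^5/2 + ∫_0^5/2 u'(x) v'(x) dx.
Thus ∫_0^5/2 u'(x) v'(x) dx = ∫_0^5/2 f(x) v(x) dx + [u'(x) v(x)]_0^5/2.
Choose V so that boundary terms are either known or forced to vanish.
u has homogeneous Neumann: u'(0) = u'(5/2) = 0. So [u' v]_0^5/2 = 0·v(5/2) − 0·v(0) = 0 for any v; take V = H^1(0, 5/2).
Weak formulation: find u (satisfying any essential BC) such that ∫_0^5/2 u'(x) v'(x) dx = ∫_0^5/2 f v dx for all v ∈ V (homogeneous Neumann, so boundary terms vanish).
Substituting f(x) = 5*cos(6*π*x/5), the right-hand side is ∫_0^5/2 (5*cos(6*π*x/5)) v dx.
Compatibility check (pure Neumann): taking v ≡ 1 ∈ V gives 0 = ∫_0^5/2 f dx + (0) − (0), i.e. ∫_0^5/2 f dx must equal u'(0) − u'(5/2) = 0. Indeed ∫_0^5/2 (5*cos(6*π*x/5)) dx = 0, so the data are compatible. The solution is then unique only up to an additive constant (fix it e.g. by requiring ∫_0^5/2 u dx = 0).


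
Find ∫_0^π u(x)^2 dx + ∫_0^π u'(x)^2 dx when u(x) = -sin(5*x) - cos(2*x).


||u||_{H^1(0,π)}^2 = 100/21 + 31*π/2

u'(x) = 2*sin(2*x) - 5*cos(5*x).
Expand u² and (u')² and integrate term by term on (0, π), using: for integers n ≥ 1, ∫_0^π sin²(nx) dx = ∫_0^π cos²(nx) dx = π/2; for n ≠ n', ∫_0^π sin(nx)sin(n'x) dx = ∫_0^π cos(nx)cos(n'x) dx = 0; and by product-to-sum, ∫_0^π sin(nx)cos(n'x) dx = ½∫_0^π [sin((n+n')x) + sin((n−n')x)] dx, which is 0 when n+n' is even and 2n/(n²−n'²) when n+n' is odd (it need not vanish on (0, π)).
  u² squared terms: (-1)²·∫cos(2x)² dx = 1·π/2 = π/2;  (-1)²·∫sin(5x)² dx = 1·π/2 = π/2.
  u² cross terms: 2·(-1)·(-1)·∫cos(2x)·sin(5x) dx = 2·(10/21) = 20/21.
  So ∫_0^π u² dx = π/2 + π/2 + 20/21 = 20/21 + π.
  (u')² squared terms: (-5)²·∫cos(5x)² dx = 25·π/2 = 25*π/2;  (2)²·∫sin(2x)² dx = 4·π/2 = 2*π.
  (u')² cross terms: 2·(-5)·(2)·∫cos(5x)·sin(2x) dx = -20·(-4/21) = 80/21.
  So ∫_0^π (u')² dx = 25*π/2 + 2*π + 80/21 = 80/21 + 29*π/2.
||u||_{H^1}^2 = (20/21 + π) + (80/21 + 29*π/2) = 100/21 + 31*π/2.


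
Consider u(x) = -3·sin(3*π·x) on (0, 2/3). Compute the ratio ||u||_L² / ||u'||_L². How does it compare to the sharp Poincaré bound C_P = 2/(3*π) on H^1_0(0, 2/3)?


||u||_L² / ||u'||_L² = 1/(3*π) < C_P = 2/(3*π).

u(x) = -3·sin(3*π·x), so u'(x) = -9*π*cos(3*π*x).
Writing u(x) = A·sin(kπx/L) with A = -3 and k = 2, use ∫_0^L sin²(kπx/L) dx = L/2 and ∫_0^L cos²(kπx/L) dx = L/2.
u² = 9·sin²(3*π·x) and (u')² = 81*π^2·cos²(3*π·x), and each of sin², cos² integrates to L/2 = 1/3 over (0, 2/3).
∫_0^2/3 u² dx = 3, so ||u||_L² = sqrt(3).
∫_0^2/3 (u')² dx = 27*π^2, so ||u'||_L² = 3*sqrt(3)*π.
Ratio ||u||_L² / ||u'||_L² = 1/(3*π).
Sharp Poincaré constant on H^1_0(0, 2/3) is C_P = L/π = 2/(3*π), achieved by sin(3*π/2·x).
This is the k = 2 harmonic; the ratio L/(kπ) is strictly less than C_P = L/π, consistent with the sharp inequality ||u||_L² ≤ C_P ||u'||_L².


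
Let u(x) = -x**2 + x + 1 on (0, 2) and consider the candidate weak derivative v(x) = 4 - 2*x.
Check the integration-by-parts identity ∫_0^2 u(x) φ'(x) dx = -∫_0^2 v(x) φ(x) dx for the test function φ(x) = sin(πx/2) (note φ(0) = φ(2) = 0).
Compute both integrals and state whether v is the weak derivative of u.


LHS = 4/π, RHS = -8/π. No, v is not the weak derivative of u.

u(x) = -x**2 + x + 1, classical derivative u'(x) = 1 - 2*x.
φ(x) = sin(πx/2), so φ'(x) = π*cos(π*x/2)/2.
Note φ(0) = φ(2) = 0, so the boundary term u·φ vanishes.
LHS = ∫_0^2 u(x) φ'(x) dx = ∫_0^2 (-π*x^2*cos(π*x/2)/2 + π*x*cos(π*x/2)/2 + π*cos(π*x/2)/2) dx. Term by term:
  ∫_0^2 π*cos(π*x/2)/2 dx = 0;  ∫_0^2 π*x*cos(π*x/2)/2 dx = -4/π;  ∫_0^2 -π*x^2*cos(π*x/2)/2 dx = 8/π.
Sum: 0 − 4/π + 8/π = 4/π.
So LHS = 4/π.
∫_0^2 v(x) φ(x) dx = ∫_0^2 (-2*x*sin(π*x/2) + 4*sin(π*x/2)) dx. Term by term:
  ∫_0^2 4*sin(π*x/2) dx = 16/π;  ∫_0^2 -2*x*sin(π*x/2) dx = -8/π.
Sum: 16/π − 8/π = 8/π.
So RHS = -∫_0^2 v(x) φ(x) dx = -8/π.
LHS − RHS = 12/π ≠ 0, so the identity fails.
(For a valid weak derivative the identity must hold for EVERY test function, in particular this one. The failure shows v is NOT the weak derivative of u.)
Correct weak derivative would be u'(x) = 1 - 2*x.


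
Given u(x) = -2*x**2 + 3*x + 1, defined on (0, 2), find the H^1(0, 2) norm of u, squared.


||u||_{H^1}^2 = 88/5

The H^1 norm (squared) on an interval (0, L) is
  ||u||_{H^1}^2 = ∫_0^L u(x)^2 dx + ∫_0^L u'(x)^2 dx.
Compute u'(x) = 3 - 4*x.
Then u(x)^2 = 4*x**4 - 12*x**3 + 5*x**2 + 6*x + 1 and u'(x)^2 = 16*x**2 - 24*x + 9.
Integrate each monomial from 0 to 2 using ∫_0^2 c·x^n dx = c·2^(n+1)/(n+1):
  ∫_0^2 u(x)^2 dx = ∫_0^2 (4*x^4 - 12*x^3 + 5*x^2 + 6*x + 1) dx. Term by term:
    ∫_0^2 4*x^4 dx = 128/5;  ∫_0^2 -12*x^3 dx = -48;  ∫_0^2 5*x^2 dx = 40/3;
    ∫_0^2 6*x dx = 12;  ∫_0^2 1 dx = 2.
  Sum: 128/5 − 48 + 40/3 + 12 + 2 = 74/15.
  ∫_0^2 u'(x)^2 dx = ∫_0^2 (16*x^2 - 24*x + 9) dx. Term by term:
    ∫_0^2 16*x^2 dx = 128/3;  ∫_0^2 -24*x dx = -48;  ∫_0^2 9 dx = 18.
  Sum: 128/3 − 48 + 18 = 38/3.
Adding: ||u||_{H^1}^2 = 74/15 + 38/3 = 88/5.


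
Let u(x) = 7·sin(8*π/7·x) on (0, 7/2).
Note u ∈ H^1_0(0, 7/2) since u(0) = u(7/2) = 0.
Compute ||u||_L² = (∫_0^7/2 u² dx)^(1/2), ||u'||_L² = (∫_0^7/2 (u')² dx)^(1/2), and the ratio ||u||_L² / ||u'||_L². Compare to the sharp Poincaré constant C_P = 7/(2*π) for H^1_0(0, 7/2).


||u||_L² / ||u'||_L² = 7/(8*π) < C_P = 7/(2*π).

u(x) = 7·sin(8*π/7·x), so u'(x) = 8*π*cos(8*π*x/7).
Writing u(x) = A·sin(kπx/L) with A = 7 and k = 4, use ∫_0^L sin²(kπx/L) dx = L/2 and ∫_0^L cos²(kπx/L) dx = L/2.
u² = 49·sin²(8*π/7·x) and (u')² = 64*π^2·cos²(8*π/7·x), and each of sin², cos² integrates to L/2 = 7/4 over (0, 7/2).
∫_0^7/2 u² dx = 343/4, so ||u||_L² = 7*sqrt(7)/2.
∫_0^7/2 (u')² dx = 112*π^2, so ||u'||_L² = 4*sqrt(7)*π.
Ratio ||u||_L² / ||u'||_L² = 7/(8*π).
Sharp Poincaré constant on H^1_0(0, 7/2) is C_P = L/π = 7/(2*π), achieved by sin(2*π/7·x).
This is the k = 4 harmonic; the ratio L/(kπ) is strictly less than C_P = L/π, consistent with the sharp inequality ||u||_L² ≤ C_P ||u'||_L².


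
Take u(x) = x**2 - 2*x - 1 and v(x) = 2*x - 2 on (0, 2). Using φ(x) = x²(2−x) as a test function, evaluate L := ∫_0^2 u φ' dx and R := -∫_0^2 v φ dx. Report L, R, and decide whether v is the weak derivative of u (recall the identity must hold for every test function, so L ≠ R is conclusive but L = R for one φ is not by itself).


LHS = -8/15, RHS = -8/15. Yes, v = u' weakly.

u(x) = x**2 - 2*x - 1, classical derivative u'(x) = 2*x - 2.
φ(x) = x²(2−x), so φ'(x) = x*(4 - 3*x).
Note φ(0) = φ(2) = 0, so the boundary term u·φ vanishes.
LHS = ∫_0^2 u(x) φ'(x) dx = ∫_0^2 (-3*x^4 + 10*x^3 - 5*x^2 - 4*x) dx. Term by term:
  ∫_0^2 -3*x^4 dx = -96/5;  ∫_0^2 10*x^3 dx = 40;  ∫_0^2 -5*x^2 dx = -40/3;
  ∫_0^2 -4*x dx = -8.
Sum: -96/5 + 40 − 40/3 − 8 = -8/15.
So LHS = -8/15.
∫_0^2 v(x) φ(x) dx = ∫_0^2 (-2*x^4 + 6*x^3 - 4*x^2) dx. Term by term:
  ∫_0^2 -2*x^4 dx = -64/5;  ∫_0^2 6*x^3 dx = 24;  ∫_0^2 -4*x^2 dx = -32/3.
Sum: -64/5 + 24 − 32/3 = 8/15.
So RHS = -∫_0^2 v(x) φ(x) dx = -8/15.
LHS = RHS, so the identity holds for this test φ.
Moreover u is smooth here and v(x) = u'(x) = 2*x - 2 pointwise, so the identity holds for every test function. Hence v is the weak derivative of u.


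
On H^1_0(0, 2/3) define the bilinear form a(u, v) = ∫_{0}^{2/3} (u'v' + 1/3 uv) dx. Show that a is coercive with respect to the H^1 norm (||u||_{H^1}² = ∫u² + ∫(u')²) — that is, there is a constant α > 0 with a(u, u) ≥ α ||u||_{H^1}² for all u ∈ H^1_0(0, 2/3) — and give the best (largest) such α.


α = (4 + 27*π^2)/(3*(4 + 9*π^2))

Coercivity of a(·,·) on H^1_0(0, 2/3) means a(u, u) ≥ α ||u||_{H^1}² for every u ∈ H^1_0.
The interval has length L = 2/3, and Poincaré/coercivity depend only on L. Here a(u, u) = ∫(u')² + (1/3)·∫u².
Here 0 < c = 1/3 < 1. The condition a(u,u) ≥ α||u||_{H^1}² reads (1−α)∫(u')² ≥ (α−c)∫u². Any admissible α is ≤ 1 (rapidly oscillating u have ∫u²/∫(u')² → 0), and α = 1 would force 0 ≥ (1−c)∫u², impossible since c < 1; so 1−α > 0. By the sharp Poincaré inequality on H^1_0 of an interval of length L, ∫(u')² ≥ (π/L)²∫u² with equality for the first sine mode sin(π(x−x₀)/L) (x₀ the left endpoint), so the inequality holds for all u iff (1−α)(π/L)² ≥ α − c, i.e. α ≤ ((π/L)² + c)/((π/L)² + 1) = (1 + c(L/π)²)/(1 + (L/π)²). With (π/L)² = 9*π^2/4 and c = 1/3, the largest admissible constant is α = ((π/L)² + c)/((π/L)² + 1).
Simplifying, α = (4 + 27*π^2)/(3*(4 + 9*π^2)).


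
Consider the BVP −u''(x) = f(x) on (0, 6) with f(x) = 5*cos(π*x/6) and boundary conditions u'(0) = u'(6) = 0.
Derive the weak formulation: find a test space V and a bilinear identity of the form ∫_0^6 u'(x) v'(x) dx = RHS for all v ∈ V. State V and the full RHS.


V = H^1(0, 6) (no boundary constraint on v; u is determined up to an additive constant); weak form: ∫_0^6 u'v' dx = ∫_0^6 (5*cos(π*x/6)) v dx for all v ∈ V.

Multiply both sides by a test function v and integrate from 0 to 6:
  ∫_0^6 −u''(x) v(x) dx = ∫_0^6 f(x) v(x) dx.
Integrate the LHS by parts once:
  ∫_0^6 −u'' v dx = −[u'(x) v(x)]_0^6 + ∫_0^6 u'(x) v'(x) dx.
Thus ∫_0^6 u'(x) v'(x) dx = ∫_0^6 f(x) v(x) dx + [u'(x) v(x)]_0^6.
Choose V so that boundary terms are either known or forced to vanish.
u has homogeneous Neumann: u'(0) = u'(6) = 0. So [u' v]_0^6 = 0·v(6) − 0·v(0) = 0 for any v; take V = H^1(0, 6).
Weak formulation: find u (satisfying any essential BC) such that ∫_0^6 u'(x) v'(x) dx = ∫_0^6 f v dx for all v ∈ V (homogeneous Neumann, so boundary terms vanish).
Substituting f(x) = 5*cos(π*x/6), the right-hand side is ∫_0^6 (5*cos(π*x/6)) v dx.
Compatibility check (pure Neumann): taking v ≡ 1 ∈ V gives 0 = ∫_0^6 f dx + (0) − (0), i.e. ∫_0^6 f dx must equal u'(0) − u'(6) = 0. Indeed ∫_0^6 (5*cos(π*x/6)) dx = 0, so the data are compatible. The solution is then unique only up to an additive constant (fix it e.g. by requiring ∫_0^6 u dx = 0).


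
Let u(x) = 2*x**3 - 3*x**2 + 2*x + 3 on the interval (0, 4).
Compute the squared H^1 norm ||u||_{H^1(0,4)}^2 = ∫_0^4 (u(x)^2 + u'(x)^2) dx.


||u||_{H^1}^2 = 877172/105

The H^1 norm (squared) on an interval (0, L) is
  ||u||_{H^1}^2 = ∫_0^L u(x)^2 dx + ∫_0^L u'(x)^2 dx.
Compute u'(x) = 6*x**2 - 6*x + 2.
Then u(x)^2 = 4*x**6 - 12*x**5 + 17*x**4 - 14*x**2 + 12*x + 9 and u'(x)^2 = 36*x**4 - 72*x**3 + 60*x**2 - 24*x + 4.
Integrate each monomial from 0 to 4 using ∫_0^4 c·x^n dx = c·4^(n+1)/(n+1):
  ∫_0^4 u(x)^2 dx = ∫_0^4 (4*x^6 - 12*x^5 + 17*x^4 - 14*x^2 + 12*x + 9) dx. Term by term:
    ∫_0^4 4*x^6 dx = 65536/7;  ∫_0^4 -12*x^5 dx = -8192;  ∫_0^4 17*x^4 dx = 17408/5;
    ∫_0^4 -14*x^2 dx = -896/3;  ∫_0^4 12*x dx = 96;  ∫_0^4 9 dx = 36.
  Sum: 65536/7 − 8192 + 17408/5 − 896/3 + 96 + 36 = 470948/105.
  ∫_0^4 u'(x)^2 dx = ∫_0^4 (36*x^4 - 72*x^3 + 60*x^2 - 24*x + 4) dx. Term by term:
    ∫_0^4 36*x^4 dx = 36864/5;  ∫_0^4 -72*x^3 dx = -4608;  ∫_0^4 60*x^2 dx = 1280;
    ∫_0^4 -24*x dx = -192;  ∫_0^4 4 dx = 16.
  Sum: 36864/5 − 4608 + 1280 − 192 + 16 = 19344/5.
Adding: ||u||_{H^1}^2 = 470948/105 + 19344/5 = 877172/105.


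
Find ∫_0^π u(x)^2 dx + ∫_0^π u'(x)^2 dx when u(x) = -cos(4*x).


||u||_{H^1(0,π)}^2 = 17*π/2

u'(x) = 4*sin(4*x).
Expand u² and (u')² and integrate term by term on (0, π), using: for integers n ≥ 1, ∫_0^π sin²(nx) dx = ∫_0^π cos²(nx) dx = π/2; for n ≠ n', ∫_0^π sin(nx)sin(n'x) dx = ∫_0^π cos(nx)cos(n'x) dx = 0; and by product-to-sum, ∫_0^π sin(nx)cos(n'x) dx = ½∫_0^π [sin((n+n')x) + sin((n−n')x)] dx, which is 0 when n+n' is even and 2n/(n²−n'²) when n+n' is odd (it need not vanish on (0, π)).
  u² squared terms: (-1)²·∫cos(4x)² dx = 1·π/2 = π/2.
  So ∫_0^π u² dx = π/2.
  (u')² squared terms: (4)²·∫sin(4x)² dx = 16·π/2 = 8*π.
  So ∫_0^π (u')² dx = 8*π.
||u||_{H^1}^2 = (π/2) + (8*π) = 17*π/2.


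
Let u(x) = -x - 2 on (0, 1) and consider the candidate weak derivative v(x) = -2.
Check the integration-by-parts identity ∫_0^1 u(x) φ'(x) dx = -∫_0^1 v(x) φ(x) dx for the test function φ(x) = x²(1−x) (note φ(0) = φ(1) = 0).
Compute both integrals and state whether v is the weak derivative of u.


LHS = 1/12, RHS = 1/6. No, v is not the weak derivative of u.

u(x) = -x - 2, classical derivative u'(x) = -1.
φ(x) = x²(1−x), so φ'(x) = x*(2 - 3*x).
Note φ(0) = φ(1) = 0, so the boundary term u·φ vanishes.
LHS = ∫_0^1 u(x) φ'(x) dx = ∫_0^1 (3*x^3 + 4*x^2 - 4*x) dx. Term by term:
  ∫_0^1 3*x^3 dx = 3/4;  ∫_0^1 4*x^2 dx = 4/3;  ∫_0^1 -4*x dx = -2.
Sum: 3/4 + 4/3 − 2 = 1/12.
So LHS = 1/12.
∫_0^1 v(x) φ(x) dx = ∫_0^1 (2*x^3 - 2*x^2) dx. Term by term:
  ∫_0^1 2*x^3 dx = 1/2;  ∫_0^1 -2*x^2 dx = -2/3.
Sum: 1/2 − 2/3 = -1/6.
So RHS = -∫_0^1 v(x) φ(x) dx = 1/6.
LHS − RHS = -1/12 ≠ 0, so the identity fails.
(For a valid weak derivative the identity must hold for EVERY test function, in particular this one. The failure shows v is NOT the weak derivative of u.)
Correct weak derivative would be u'(x) = -1.
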